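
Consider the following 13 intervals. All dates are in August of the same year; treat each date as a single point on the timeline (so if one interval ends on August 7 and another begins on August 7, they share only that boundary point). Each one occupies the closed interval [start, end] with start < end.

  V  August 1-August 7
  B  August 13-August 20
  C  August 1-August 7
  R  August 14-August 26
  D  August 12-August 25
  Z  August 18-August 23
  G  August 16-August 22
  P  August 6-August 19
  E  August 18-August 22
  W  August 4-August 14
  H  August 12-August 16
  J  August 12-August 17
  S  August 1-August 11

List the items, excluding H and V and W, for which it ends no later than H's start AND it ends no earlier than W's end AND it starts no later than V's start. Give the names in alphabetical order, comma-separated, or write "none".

Conditions: its end is no later than H's start (X.end <= August 12) AND its end is no earlier than W's end (X.end >= August 14) AND its start is no later than V's start (X.start <= August 1).
B: end August 20 <= August 12? ✗; end August 20 >= August 14? ✓; start August 13 <= August 1? ✗ → no.
C: end August 7 <= August 12? ✓; end August 7 >= August 14? ✗; start August 1 <= August 1? ✓ → no.
D: end August 25 <= August 12? ✗; end August 25 >= August 14? ✓; start August 12 <= August 1? ✗ → no.
E: end August 22 <= August 12? ✗; end August 22 >= August 14? ✓; start August 18 <= August 1? ✗ → no.
G: end August 22 <= August 12? ✗; end August 22 >= August 14? ✓; start August 16 <= August 1? ✗ → no.
J: end August 17 <= August 12? ✗; end August 17 >= August 14? ✓; start August 12 <= August 1? ✗ → no.
P: end August 19 <= August 12? ✗; end August 19 >= August 14? ✓; start August 6 <= August 1? ✗ → no.
R: end August 26 <= August 12? ✗; end August 26 >= August 14? ✓; start August 14 <= August 1? ✗ → no.
S: end August 11 <= August 12? ✓; end August 11 >= August 14? ✗; start August 1 <= August 1? ✓ → no.
Z: end August 23 <= August 12? ✗; end August 23 >= August 14? ✓; start August 18 <= August 1? ✗ → no.
Result: none.

none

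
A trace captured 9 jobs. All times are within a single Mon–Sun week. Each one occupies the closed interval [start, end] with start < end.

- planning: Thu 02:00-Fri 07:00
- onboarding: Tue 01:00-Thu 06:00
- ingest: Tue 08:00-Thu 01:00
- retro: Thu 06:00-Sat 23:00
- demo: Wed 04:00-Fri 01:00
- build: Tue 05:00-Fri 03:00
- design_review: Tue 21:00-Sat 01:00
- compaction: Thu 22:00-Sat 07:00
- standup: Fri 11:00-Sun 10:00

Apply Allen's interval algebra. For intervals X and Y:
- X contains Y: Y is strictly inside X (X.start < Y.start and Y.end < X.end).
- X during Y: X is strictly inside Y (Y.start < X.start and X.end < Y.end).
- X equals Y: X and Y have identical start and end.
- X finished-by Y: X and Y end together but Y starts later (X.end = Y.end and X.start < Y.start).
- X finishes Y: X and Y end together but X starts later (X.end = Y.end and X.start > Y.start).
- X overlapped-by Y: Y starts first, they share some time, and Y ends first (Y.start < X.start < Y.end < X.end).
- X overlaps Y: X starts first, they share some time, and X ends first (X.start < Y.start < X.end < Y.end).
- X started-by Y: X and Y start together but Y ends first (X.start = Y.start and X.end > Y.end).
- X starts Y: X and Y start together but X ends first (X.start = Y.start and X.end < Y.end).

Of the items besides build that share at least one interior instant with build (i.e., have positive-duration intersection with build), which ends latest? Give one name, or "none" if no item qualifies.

Target build = [Tue 05:00, Fri 03:00].
compaction [Thu 22:00, Sat 07:00] → overlapped-by → candidate.
demo [Wed 04:00, Fri 01:00] → during → candidate.
design_review [Tue 21:00, Sat 01:00] → overlapped-by → candidate.
ingest [Tue 08:00, Thu 01:00] → during → candidate.
onboarding [Tue 01:00, Thu 06:00] → overlaps → candidate.
planning [Thu 02:00, Fri 07:00] → overlapped-by → candidate.
retro [Thu 06:00, Sat 23:00] → overlapped-by → candidate.
standup [Fri 11:00, Sun 10:00] → after → excluded.
Among candidates, latest end is Sat 23:00 → retro.

retro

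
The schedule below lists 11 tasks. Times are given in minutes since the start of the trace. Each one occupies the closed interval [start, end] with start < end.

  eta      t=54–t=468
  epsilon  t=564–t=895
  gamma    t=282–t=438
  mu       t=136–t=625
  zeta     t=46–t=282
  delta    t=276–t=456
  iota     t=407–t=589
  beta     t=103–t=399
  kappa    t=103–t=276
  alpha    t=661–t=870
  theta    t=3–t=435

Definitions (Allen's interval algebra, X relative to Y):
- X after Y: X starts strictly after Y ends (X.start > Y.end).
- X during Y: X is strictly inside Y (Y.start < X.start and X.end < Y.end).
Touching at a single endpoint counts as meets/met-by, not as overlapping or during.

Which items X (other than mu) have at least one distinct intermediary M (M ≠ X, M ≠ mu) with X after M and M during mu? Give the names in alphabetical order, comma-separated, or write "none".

Target mu = [t=136, t=625].
Intermediaries M with M during mu: delta, gamma, iota.
Via delta — items with X after delta: alpha, epsilon.
Via gamma — items with X after gamma: alpha, epsilon.
Via iota — items with X after iota: alpha.
Union: alpha, epsilon.

alpha, epsilon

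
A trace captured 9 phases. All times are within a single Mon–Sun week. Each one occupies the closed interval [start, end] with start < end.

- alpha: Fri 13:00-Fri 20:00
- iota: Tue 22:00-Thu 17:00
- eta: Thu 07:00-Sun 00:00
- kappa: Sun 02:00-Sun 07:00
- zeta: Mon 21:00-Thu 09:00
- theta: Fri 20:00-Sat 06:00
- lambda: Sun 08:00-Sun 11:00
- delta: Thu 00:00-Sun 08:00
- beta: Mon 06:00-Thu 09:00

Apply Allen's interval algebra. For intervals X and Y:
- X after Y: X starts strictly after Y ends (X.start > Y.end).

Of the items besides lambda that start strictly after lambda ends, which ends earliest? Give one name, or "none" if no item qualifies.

none

Target lambda = [Sun 08:00, Sun 11:00].
alpha [Fri 13:00, Fri 20:00] → before → excluded.
beta [Mon 06:00, Thu 09:00] → before → excluded.
delta [Thu 00:00, Sun 08:00] → meets → excluded.
eta [Thu 07:00, Sun 00:00] → before → excluded.
iota [Tue 22:00, Thu 17:00] → before → excluded.
kappa [Sun 02:00, Sun 07:00] → before → excluded.
theta [Fri 20:00, Sat 06:00] → before → excluded.
zeta [Mon 21:00, Thu 09:00] → before → excluded.
No candidates → none.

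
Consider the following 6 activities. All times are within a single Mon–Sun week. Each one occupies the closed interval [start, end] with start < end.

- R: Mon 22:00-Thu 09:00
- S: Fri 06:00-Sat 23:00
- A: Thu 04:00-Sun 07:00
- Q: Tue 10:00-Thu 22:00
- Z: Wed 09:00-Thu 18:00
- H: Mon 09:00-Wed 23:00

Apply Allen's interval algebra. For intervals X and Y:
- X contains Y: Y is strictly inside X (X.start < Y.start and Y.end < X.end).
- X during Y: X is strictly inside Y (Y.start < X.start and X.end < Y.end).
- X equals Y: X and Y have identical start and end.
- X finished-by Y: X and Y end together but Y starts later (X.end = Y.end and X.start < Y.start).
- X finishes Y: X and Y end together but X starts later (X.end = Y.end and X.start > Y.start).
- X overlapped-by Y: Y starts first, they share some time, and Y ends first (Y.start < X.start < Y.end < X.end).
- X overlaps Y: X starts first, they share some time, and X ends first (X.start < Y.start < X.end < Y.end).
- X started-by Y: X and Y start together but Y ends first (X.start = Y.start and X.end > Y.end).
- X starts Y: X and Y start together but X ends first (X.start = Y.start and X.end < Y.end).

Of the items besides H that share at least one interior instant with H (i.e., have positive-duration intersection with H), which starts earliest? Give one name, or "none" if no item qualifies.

R

Target H = [Mon 09:00, Wed 23:00].
A [Thu 04:00, Sun 07:00] → after → excluded.
Q [Tue 10:00, Thu 22:00] → overlapped-by → candidate.
R [Mon 22:00, Thu 09:00] → overlapped-by → candidate.
S [Fri 06:00, Sat 23:00] → after → excluded.
Z [Wed 09:00, Thu 18:00] → overlapped-by → candidate.
Among candidates, earliest start is Mon 22:00 → R.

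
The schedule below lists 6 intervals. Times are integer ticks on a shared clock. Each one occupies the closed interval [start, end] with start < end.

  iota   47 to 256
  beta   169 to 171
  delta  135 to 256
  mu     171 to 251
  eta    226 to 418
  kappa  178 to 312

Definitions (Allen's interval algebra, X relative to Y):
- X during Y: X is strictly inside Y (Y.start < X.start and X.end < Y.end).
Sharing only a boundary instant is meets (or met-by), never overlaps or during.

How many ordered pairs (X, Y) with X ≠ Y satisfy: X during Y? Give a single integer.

4

Checking all 30 ordered pairs for relation 'during'; matching pairs in alphabetical order:
(beta, delta): beta during delta ✓
(beta, iota): beta during iota ✓
(mu, delta): mu during delta ✓
(mu, iota): mu during iota ✓
Count: 4.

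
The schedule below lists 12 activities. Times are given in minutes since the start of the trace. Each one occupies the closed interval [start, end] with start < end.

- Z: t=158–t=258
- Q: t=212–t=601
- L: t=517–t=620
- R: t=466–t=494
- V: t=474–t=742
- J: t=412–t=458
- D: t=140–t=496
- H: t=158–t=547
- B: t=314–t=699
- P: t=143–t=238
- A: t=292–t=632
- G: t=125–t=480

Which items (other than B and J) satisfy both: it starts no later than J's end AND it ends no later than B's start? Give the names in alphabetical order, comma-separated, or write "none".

Conditions: its start is no later than J's end (X.start <= t=458) AND its end is no later than B's start (X.end <= t=314).
A: start t=292 <= t=458? ✓; end t=632 <= t=314? ✗ → no.
D: start t=140 <= t=458? ✓; end t=496 <= t=314? ✗ → no.
G: start t=125 <= t=458? ✓; end t=480 <= t=314? ✗ → no.
H: start t=158 <= t=458? ✓; end t=547 <= t=314? ✗ → no.
L: start t=517 <= t=458? ✗; end t=620 <= t=314? ✗ → no.
P: start t=143 <= t=458? ✓; end t=238 <= t=314? ✓ → yes.
Q: start t=212 <= t=458? ✓; end t=601 <= t=314? ✗ → no.
R: start t=466 <= t=458? ✗; end t=494 <= t=314? ✗ → no.
V: start t=474 <= t=458? ✗; end t=742 <= t=314? ✗ → no.
Z: start t=158 <= t=458? ✓; end t=258 <= t=314? ✓ → yes.
Result: P, Z.

P, Z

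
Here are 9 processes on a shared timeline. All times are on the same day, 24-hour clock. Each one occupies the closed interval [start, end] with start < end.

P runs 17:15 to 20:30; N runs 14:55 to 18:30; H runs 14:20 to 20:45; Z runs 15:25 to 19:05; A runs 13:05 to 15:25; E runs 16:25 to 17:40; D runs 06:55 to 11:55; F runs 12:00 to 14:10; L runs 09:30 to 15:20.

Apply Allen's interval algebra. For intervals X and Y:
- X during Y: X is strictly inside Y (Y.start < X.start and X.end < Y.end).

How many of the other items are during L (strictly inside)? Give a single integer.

1

Target L = [09:30, 15:20].
A [13:05, 15:25] → overlapped-by → no.
D [06:55, 11:55] → overlaps → no.
E [16:25, 17:40] → after → no.
F [12:00, 14:10] → during → counts.
H [14:20, 20:45] → overlapped-by → no.
N [14:55, 18:30] → overlapped-by → no.
P [17:15, 20:30] → after → no.
Z [15:25, 19:05] → after → no.
Total: 1.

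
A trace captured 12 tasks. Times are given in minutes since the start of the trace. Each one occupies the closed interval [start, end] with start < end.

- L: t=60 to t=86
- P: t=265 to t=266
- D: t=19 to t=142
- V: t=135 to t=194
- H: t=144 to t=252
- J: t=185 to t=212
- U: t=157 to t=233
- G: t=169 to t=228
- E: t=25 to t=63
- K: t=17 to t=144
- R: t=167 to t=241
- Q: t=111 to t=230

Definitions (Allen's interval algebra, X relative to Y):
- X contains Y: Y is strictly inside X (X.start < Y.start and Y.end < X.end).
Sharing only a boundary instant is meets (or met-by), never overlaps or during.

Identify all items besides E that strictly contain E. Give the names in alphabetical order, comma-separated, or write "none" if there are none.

Target E = [t=25, t=63].
D [t=19, t=142] → contains → yes.
G [t=169, t=228] → after → no.
H [t=144, t=252] → after → no.
J [t=185, t=212] → after → no.
K [t=17, t=144] → contains → yes.
L [t=60, t=86] → overlapped-by → no.
P [t=265, t=266] → after → no.
Q [t=111, t=230] → after → no.
R [t=167, t=241] → after → no.
U [t=157, t=233] → after → no.
V [t=135, t=194] → after → no.
Result: D, K.

D, K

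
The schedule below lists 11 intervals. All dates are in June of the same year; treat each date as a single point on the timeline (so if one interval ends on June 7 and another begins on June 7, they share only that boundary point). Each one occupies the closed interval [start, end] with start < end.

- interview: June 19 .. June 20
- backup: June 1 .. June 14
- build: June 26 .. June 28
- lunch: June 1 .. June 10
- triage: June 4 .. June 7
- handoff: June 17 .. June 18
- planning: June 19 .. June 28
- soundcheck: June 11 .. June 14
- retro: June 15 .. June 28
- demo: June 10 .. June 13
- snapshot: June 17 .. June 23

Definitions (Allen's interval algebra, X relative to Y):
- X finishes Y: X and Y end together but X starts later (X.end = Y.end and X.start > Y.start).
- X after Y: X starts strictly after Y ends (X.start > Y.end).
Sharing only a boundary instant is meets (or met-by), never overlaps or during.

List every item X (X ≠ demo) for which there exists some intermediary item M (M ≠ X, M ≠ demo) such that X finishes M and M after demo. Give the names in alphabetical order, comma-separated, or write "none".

Target demo = [June 10, June 13].
Intermediaries M with M after demo: build, handoff, interview, planning, retro, snapshot.
Via build — items with X finishes build: none.
Via handoff — items with X finishes handoff: none.
Via interview — items with X finishes interview: none.
Via planning — items with X finishes planning: build.
Via retro — items with X finishes retro: build, planning.
Via snapshot — items with X finishes snapshot: none.
Union: build, planning.

build, planning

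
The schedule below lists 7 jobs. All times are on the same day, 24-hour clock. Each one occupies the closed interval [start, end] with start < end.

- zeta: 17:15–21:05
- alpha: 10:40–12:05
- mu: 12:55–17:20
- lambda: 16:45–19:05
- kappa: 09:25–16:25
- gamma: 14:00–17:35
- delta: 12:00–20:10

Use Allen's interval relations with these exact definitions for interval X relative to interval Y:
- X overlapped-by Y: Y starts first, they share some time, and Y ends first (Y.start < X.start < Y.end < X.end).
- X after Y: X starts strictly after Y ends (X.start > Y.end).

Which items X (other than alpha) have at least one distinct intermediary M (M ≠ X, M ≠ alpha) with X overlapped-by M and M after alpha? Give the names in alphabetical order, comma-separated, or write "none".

Target alpha = [10:40, 12:05].
Intermediaries M with M after alpha: gamma, lambda, mu, zeta.
Via gamma — items with X overlapped-by gamma: lambda, zeta.
Via lambda — items with X overlapped-by lambda: zeta.
Via mu — items with X overlapped-by mu: gamma, lambda, zeta.
Via zeta — items with X overlapped-by zeta: none.
Union: gamma, lambda, zeta.

gamma, lambda, zeta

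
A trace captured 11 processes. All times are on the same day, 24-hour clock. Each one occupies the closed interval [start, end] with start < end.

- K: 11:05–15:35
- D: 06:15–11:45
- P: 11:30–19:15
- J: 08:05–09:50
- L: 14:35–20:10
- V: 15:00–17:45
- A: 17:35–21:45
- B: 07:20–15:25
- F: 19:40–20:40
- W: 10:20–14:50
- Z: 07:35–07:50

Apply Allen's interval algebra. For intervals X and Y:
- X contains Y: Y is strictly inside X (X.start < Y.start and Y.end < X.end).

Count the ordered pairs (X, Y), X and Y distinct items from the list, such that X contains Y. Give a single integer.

8

Checking all 110 ordered pairs for relation 'contains'; matching pairs in alphabetical order:
(A, F): A contains F ✓
(B, J): B contains J ✓
(B, W): B contains W ✓
(B, Z): B contains Z ✓
(D, J): D contains J ✓
(D, Z): D contains Z ✓
(L, V): L contains V ✓
(P, V): P contains V ✓
Count: 8.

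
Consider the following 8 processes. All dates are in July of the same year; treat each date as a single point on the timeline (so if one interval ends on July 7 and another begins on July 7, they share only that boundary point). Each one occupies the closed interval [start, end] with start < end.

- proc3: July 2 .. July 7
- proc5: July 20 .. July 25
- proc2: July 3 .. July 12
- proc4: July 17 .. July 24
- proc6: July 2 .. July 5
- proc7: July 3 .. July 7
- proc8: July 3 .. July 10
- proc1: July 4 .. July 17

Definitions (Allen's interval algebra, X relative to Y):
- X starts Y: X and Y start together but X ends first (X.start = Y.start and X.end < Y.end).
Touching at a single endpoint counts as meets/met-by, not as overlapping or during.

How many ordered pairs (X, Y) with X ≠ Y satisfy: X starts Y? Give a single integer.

4

Checking all 56 ordered pairs for relation 'starts'; matching pairs in alphabetical order:
(proc6, proc3): proc6 starts proc3 ✓
(proc7, proc2): proc7 starts proc2 ✓
(proc7, proc8): proc7 starts proc8 ✓
(proc8, proc2): proc8 starts proc2 ✓
Count: 4.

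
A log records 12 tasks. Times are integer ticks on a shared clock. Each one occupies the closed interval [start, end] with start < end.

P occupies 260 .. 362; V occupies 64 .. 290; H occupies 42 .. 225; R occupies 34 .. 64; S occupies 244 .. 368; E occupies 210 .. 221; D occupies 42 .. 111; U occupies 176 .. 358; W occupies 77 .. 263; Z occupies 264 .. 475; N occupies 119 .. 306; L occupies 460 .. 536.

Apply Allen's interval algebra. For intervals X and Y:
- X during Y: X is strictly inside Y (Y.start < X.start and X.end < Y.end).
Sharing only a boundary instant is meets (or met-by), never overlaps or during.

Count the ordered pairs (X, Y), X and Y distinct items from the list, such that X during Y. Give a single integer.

Checking all 132 ordered pairs for relation 'during'; matching pairs in alphabetical order:
(E, H): E during H ✓
(E, N): E during N ✓
(E, U): E during U ✓
(E, V): E during V ✓
(E, W): E during W ✓
(P, S): P during S ✓
(W, V): W during V ✓
Count: 7.

7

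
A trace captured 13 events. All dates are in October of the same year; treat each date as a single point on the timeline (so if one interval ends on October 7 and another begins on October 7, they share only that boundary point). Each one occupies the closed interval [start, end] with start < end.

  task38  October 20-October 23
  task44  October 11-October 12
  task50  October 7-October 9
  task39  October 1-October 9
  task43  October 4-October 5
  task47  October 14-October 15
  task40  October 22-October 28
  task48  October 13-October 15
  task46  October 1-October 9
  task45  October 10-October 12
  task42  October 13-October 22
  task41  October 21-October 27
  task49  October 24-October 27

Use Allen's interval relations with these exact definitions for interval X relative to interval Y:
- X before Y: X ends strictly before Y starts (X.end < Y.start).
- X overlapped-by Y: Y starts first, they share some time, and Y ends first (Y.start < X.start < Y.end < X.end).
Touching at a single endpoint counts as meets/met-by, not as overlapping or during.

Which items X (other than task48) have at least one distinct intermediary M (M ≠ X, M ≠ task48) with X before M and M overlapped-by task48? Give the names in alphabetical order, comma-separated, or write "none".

none

Target task48 = [October 13, October 15].
Intermediaries M with M overlapped-by task48: none.
Union: none.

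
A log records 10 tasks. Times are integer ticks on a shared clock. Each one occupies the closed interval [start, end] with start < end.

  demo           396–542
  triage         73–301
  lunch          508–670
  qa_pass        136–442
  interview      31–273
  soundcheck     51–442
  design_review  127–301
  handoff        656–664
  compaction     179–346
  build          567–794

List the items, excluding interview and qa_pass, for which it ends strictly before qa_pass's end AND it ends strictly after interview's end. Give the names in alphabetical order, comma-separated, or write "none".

Conditions: its end is strictly before qa_pass's end (X.end < 442) AND its end is strictly after interview's end (X.end > 273).
build: end 794 < 442? ✗; end 794 > 273? ✓ → no.
compaction: end 346 < 442? ✓; end 346 > 273? ✓ → yes.
demo: end 542 < 442? ✗; end 542 > 273? ✓ → no.
design_review: end 301 < 442? ✓; end 301 > 273? ✓ → yes.
handoff: end 664 < 442? ✗; end 664 > 273? ✓ → no.
lunch: end 670 < 442? ✗; end 670 > 273? ✓ → no.
soundcheck: end 442 < 442? ✗; end 442 > 273? ✓ → no.
triage: end 301 < 442? ✓; end 301 > 273? ✓ → yes.
Result: compaction, design_review, triage.

compaction, design_review, triage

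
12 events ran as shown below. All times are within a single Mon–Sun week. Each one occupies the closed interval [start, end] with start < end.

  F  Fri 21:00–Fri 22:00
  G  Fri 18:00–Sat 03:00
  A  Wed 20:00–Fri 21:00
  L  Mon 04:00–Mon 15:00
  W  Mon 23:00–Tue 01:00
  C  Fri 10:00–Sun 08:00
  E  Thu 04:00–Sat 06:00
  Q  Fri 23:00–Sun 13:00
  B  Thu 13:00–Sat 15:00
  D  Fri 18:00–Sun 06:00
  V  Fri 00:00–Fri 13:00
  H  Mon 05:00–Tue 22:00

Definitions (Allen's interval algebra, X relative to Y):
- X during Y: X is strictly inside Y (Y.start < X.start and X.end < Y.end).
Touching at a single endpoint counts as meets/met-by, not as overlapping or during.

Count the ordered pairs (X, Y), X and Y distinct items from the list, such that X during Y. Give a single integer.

Checking all 132 ordered pairs for relation 'during'; matching pairs in alphabetical order:
(D, C): D during C ✓
(F, B): F during B ✓
(F, C): F during C ✓
(F, D): F during D ✓
(F, E): F during E ✓
(F, G): F during G ✓
(G, B): G during B ✓
(G, C): G during C ✓
(G, E): G during E ✓
(V, A): V during A ✓
(V, B): V during B ✓
(V, E): V during E ✓
(W, H): W during H ✓
Count: 13.

13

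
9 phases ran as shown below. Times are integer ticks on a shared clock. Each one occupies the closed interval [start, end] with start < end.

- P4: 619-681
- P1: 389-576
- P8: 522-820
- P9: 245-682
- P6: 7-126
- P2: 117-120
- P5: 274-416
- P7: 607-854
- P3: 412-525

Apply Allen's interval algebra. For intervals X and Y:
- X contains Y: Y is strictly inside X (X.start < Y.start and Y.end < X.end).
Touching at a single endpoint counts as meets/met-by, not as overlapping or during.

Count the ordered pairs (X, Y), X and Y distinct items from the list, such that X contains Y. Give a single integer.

8

Checking all 72 ordered pairs for relation 'contains'; matching pairs in alphabetical order:
(P1, P3): P1 contains P3 ✓
(P6, P2): P6 contains P2 ✓
(P7, P4): P7 contains P4 ✓
(P8, P4): P8 contains P4 ✓
(P9, P1): P9 contains P1 ✓
(P9, P3): P9 contains P3 ✓
(P9, P4): P9 contains P4 ✓
(P9, P5): P9 contains P5 ✓
Count: 8.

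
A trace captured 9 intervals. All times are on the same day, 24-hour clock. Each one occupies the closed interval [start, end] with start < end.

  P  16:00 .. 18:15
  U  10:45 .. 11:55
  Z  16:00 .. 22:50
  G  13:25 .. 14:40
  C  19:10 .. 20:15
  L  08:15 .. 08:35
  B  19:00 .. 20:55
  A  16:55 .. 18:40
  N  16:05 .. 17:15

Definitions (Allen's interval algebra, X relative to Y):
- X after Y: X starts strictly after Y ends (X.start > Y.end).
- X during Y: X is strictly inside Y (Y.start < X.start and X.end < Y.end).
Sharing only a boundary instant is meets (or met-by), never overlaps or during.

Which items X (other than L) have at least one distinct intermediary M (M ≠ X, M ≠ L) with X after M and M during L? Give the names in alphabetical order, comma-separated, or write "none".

none

Target L = [08:15, 08:35].
Intermediaries M with M during L: none.
Union: none.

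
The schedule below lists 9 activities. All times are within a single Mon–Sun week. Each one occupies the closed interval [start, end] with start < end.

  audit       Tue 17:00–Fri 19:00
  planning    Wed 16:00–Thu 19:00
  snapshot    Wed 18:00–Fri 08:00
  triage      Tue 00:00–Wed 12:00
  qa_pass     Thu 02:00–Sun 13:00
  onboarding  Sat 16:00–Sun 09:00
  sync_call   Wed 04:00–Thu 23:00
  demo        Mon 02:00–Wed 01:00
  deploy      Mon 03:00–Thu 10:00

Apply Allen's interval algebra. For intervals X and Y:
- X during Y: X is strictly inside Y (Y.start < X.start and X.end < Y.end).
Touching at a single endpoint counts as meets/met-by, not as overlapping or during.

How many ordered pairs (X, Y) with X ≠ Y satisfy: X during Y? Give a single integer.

Checking all 72 ordered pairs for relation 'during'; matching pairs in alphabetical order:
(onboarding, qa_pass): onboarding during qa_pass ✓
(planning, audit): planning during audit ✓
(planning, sync_call): planning during sync_call ✓
(snapshot, audit): snapshot during audit ✓
(sync_call, audit): sync_call during audit ✓
(triage, deploy): triage during deploy ✓
Count: 6.

6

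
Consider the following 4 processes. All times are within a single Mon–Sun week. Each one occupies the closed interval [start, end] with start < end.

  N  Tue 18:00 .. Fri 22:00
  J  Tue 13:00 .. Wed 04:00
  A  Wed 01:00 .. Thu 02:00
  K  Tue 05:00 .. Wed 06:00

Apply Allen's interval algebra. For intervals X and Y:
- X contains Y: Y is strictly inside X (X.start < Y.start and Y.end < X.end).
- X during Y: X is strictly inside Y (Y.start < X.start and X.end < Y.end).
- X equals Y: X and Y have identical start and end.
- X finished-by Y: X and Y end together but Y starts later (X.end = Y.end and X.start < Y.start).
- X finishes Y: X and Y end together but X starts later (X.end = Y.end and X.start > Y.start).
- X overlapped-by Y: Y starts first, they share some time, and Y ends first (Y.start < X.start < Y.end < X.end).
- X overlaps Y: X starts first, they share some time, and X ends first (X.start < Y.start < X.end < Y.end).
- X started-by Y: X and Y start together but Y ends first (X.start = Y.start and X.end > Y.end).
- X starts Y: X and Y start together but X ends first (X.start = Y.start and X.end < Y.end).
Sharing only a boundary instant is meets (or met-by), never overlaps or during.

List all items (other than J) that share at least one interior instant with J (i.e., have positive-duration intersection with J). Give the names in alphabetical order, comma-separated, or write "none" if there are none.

Target J = [Tue 13:00, Wed 04:00].
A [Wed 01:00, Thu 02:00] → overlapped-by → yes.
K [Tue 05:00, Wed 06:00] → contains → yes.
N [Tue 18:00, Fri 22:00] → overlapped-by → yes.
Result: A, K, N.

A, K, N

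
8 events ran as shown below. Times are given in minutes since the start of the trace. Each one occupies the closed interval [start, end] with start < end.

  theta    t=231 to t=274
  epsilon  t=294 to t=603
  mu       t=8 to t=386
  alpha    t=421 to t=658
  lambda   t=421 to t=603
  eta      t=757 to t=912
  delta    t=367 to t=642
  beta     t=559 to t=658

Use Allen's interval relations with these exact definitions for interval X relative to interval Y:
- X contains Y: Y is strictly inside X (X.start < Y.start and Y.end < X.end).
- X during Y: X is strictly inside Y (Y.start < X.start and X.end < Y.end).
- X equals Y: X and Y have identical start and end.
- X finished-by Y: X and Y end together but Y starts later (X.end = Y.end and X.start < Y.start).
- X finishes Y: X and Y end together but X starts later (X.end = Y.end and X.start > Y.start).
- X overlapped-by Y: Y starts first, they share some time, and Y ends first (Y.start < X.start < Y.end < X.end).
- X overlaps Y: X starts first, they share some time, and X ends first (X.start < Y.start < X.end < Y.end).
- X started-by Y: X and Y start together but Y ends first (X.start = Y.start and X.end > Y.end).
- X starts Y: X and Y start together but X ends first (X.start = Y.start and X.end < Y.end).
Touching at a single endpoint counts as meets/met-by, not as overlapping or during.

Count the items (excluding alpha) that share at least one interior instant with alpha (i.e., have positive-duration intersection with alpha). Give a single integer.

4

Target alpha = [t=421, t=658].
beta [t=559, t=658] → finishes → counts.
delta [t=367, t=642] → overlaps → counts.
epsilon [t=294, t=603] → overlaps → counts.
eta [t=757, t=912] → after → no.
lambda [t=421, t=603] → starts → counts.
mu [t=8, t=386] → before → no.
theta [t=231, t=274] → before → no.
Total: 4.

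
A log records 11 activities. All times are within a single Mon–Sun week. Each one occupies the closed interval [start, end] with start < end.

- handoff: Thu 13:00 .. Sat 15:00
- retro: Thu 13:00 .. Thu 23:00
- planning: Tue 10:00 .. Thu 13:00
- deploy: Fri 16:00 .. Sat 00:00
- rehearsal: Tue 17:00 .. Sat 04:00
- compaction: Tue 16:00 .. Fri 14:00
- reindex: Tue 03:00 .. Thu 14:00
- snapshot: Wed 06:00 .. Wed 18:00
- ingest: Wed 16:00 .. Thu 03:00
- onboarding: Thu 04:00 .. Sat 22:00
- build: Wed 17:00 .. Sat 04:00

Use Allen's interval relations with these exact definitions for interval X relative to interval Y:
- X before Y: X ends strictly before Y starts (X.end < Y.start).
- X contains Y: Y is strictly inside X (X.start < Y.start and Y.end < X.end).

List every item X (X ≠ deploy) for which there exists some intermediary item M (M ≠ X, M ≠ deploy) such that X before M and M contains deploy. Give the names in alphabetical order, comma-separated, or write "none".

ingest, snapshot

Target deploy = [Fri 16:00, Sat 00:00].
Intermediaries M with M contains deploy: build, handoff, onboarding, rehearsal.
Via build — items with X before build: none.
Via handoff — items with X before handoff: ingest, snapshot.
Via onboarding — items with X before onboarding: ingest, snapshot.
Via rehearsal — items with X before rehearsal: none.
Union: ingest, snapshot.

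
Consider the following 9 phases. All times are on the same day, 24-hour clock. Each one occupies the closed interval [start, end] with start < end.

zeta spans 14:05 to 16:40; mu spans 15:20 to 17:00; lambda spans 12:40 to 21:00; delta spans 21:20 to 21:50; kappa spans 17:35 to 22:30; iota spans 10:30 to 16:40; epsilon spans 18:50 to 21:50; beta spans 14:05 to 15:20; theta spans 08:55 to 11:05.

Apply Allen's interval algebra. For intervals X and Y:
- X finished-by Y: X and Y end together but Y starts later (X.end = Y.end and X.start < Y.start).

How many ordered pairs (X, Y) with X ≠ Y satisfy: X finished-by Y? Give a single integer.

2

Checking all 72 ordered pairs for relation 'finished-by'; matching pairs in alphabetical order:
(epsilon, delta): epsilon finished-by delta ✓
(iota, zeta): iota finished-by zeta ✓
Count: 2.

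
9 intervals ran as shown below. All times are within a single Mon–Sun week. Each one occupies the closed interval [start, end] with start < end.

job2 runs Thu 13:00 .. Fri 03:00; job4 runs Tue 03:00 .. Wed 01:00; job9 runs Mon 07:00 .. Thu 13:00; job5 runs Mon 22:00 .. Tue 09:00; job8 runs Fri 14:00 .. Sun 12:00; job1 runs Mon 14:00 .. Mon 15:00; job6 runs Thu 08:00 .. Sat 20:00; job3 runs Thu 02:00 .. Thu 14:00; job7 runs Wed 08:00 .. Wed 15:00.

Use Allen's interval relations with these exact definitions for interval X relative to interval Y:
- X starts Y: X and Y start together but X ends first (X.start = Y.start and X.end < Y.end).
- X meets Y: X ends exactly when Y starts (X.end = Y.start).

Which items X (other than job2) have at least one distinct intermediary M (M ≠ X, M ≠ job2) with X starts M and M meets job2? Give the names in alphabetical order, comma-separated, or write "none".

Target job2 = [Thu 13:00, Fri 03:00].
Intermediaries M with M meets job2: job9.
Via job9 — items with X starts job9: none.
Union: none.

none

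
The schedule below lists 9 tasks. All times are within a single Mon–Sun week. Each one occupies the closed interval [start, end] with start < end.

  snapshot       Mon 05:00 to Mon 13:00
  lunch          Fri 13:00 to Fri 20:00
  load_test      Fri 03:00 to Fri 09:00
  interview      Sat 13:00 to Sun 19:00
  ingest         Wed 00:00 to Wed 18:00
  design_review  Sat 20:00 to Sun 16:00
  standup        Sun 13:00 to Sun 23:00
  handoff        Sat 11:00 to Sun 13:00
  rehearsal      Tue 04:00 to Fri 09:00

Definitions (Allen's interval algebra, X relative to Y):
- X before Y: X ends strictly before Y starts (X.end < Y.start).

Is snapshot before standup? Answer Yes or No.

Yes

snapshot = [Mon 05:00, Mon 13:00], standup = [Sun 13:00, Sun 23:00].
Actual relation of snapshot to standup: before.
Asked whether 'before' holds → Yes.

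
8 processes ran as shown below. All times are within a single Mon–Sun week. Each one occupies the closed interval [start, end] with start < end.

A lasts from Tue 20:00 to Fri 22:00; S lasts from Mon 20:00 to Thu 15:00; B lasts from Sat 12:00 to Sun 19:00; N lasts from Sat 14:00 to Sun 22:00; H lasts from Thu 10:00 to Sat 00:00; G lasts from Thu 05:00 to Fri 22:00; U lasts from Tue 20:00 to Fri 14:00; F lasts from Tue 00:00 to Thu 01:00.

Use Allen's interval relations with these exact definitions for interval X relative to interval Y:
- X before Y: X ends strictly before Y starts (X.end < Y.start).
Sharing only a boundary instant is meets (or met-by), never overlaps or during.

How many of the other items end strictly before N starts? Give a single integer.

6

Target N = [Sat 14:00, Sun 22:00].
A [Tue 20:00, Fri 22:00] → before → counts.
B [Sat 12:00, Sun 19:00] → overlaps → no.
F [Tue 00:00, Thu 01:00] → before → counts.
G [Thu 05:00, Fri 22:00] → before → counts.
H [Thu 10:00, Sat 00:00] → before → counts.
S [Mon 20:00, Thu 15:00] → before → counts.
U [Tue 20:00, Fri 14:00] → before → counts.
Total: 6.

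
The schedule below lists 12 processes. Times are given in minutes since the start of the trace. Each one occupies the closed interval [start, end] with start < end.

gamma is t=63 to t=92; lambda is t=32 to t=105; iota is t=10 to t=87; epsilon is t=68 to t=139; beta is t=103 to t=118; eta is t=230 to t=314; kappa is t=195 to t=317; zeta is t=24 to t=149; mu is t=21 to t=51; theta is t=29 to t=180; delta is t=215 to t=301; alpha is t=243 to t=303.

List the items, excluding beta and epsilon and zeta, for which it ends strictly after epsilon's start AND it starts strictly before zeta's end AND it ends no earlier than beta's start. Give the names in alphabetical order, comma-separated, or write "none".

lambda, theta

Conditions: its end is strictly after epsilon's start (X.end > t=68) AND its start is strictly before zeta's end (X.start < t=149) AND its end is no earlier than beta's start (X.end >= t=103).
alpha: end t=303 > t=68? ✓; start t=243 < t=149? ✗; end t=303 >= t=103? ✓ → no.
delta: end t=301 > t=68? ✓; start t=215 < t=149? ✗; end t=301 >= t=103? ✓ → no.
eta: end t=314 > t=68? ✓; start t=230 < t=149? ✗; end t=314 >= t=103? ✓ → no.
gamma: end t=92 > t=68? ✓; start t=63 < t=149? ✓; end t=92 >= t=103? ✗ → no.
iota: end t=87 > t=68? ✓; start t=10 < t=149? ✓; end t=87 >= t=103? ✗ → no.
kappa: end t=317 > t=68? ✓; start t=195 < t=149? ✗; end t=317 >= t=103? ✓ → no.
lambda: end t=105 > t=68? ✓; start t=32 < t=149? ✓; end t=105 >= t=103? ✓ → yes.
mu: end t=51 > t=68? ✗; start t=21 < t=149? ✓; end t=51 >= t=103? ✗ → no.
theta: end t=180 > t=68? ✓; start t=29 < t=149? ✓; end t=180 >= t=103? ✓ → yes.
Result: lambda, theta.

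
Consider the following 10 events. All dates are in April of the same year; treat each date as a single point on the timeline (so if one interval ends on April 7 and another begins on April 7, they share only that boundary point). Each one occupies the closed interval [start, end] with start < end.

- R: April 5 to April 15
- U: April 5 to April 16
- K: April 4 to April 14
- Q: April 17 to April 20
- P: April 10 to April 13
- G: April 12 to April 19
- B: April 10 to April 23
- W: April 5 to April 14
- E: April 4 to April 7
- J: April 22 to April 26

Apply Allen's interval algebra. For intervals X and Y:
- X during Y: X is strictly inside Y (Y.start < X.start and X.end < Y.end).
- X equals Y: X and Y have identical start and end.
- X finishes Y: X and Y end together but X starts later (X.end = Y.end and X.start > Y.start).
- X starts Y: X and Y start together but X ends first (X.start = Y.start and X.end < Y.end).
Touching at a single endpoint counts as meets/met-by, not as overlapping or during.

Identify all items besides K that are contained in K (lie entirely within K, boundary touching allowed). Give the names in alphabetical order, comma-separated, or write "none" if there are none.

E, P, W

Target K = [April 4, April 14].
B [April 10, April 23] → overlapped-by → no.
E [April 4, April 7] → starts → yes.
G [April 12, April 19] → overlapped-by → no.
J [April 22, April 26] → after → no.
P [April 10, April 13] → during → yes.
Q [April 17, April 20] → after → no.
R [April 5, April 15] → overlapped-by → no.
U [April 5, April 16] → overlapped-by → no.
W [April 5, April 14] → finishes → yes.
Result: E, P, W.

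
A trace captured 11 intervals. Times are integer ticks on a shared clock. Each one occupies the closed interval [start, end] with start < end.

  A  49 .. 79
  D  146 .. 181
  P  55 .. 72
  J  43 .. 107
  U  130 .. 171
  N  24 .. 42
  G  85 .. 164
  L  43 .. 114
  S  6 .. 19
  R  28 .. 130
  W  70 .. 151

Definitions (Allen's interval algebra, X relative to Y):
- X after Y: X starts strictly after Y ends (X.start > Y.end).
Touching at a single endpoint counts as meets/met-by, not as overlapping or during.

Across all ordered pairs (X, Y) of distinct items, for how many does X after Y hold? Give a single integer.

29

Checking all 110 ordered pairs for relation 'after'; matching pairs in alphabetical order:
(A, N): A after N ✓
(A, S): A after S ✓
(D, A): D after A ✓
(D, J): D after J ✓
(D, L): D after L ✓
(D, N): D after N ✓
(D, P): D after P ✓
(D, R): D after R ✓
(D, S): D after S ✓
(G, A): G after A ✓
(G, N): G after N ✓
(G, P): G after P ✓
(G, S): G after S ✓
(J, N): J after N ✓
(J, S): J after S ✓
(L, N): L after N ✓
(L, S): L after S ✓
(N, S): N after S ✓
(P, N): P after N ✓
(P, S): P after S ✓
(R, S): R after S ✓
(U, A): U after A ✓
(U, J): U after J ✓
(U, L): U after L ✓
... plus 5 further pairs not listed.
Count: 29.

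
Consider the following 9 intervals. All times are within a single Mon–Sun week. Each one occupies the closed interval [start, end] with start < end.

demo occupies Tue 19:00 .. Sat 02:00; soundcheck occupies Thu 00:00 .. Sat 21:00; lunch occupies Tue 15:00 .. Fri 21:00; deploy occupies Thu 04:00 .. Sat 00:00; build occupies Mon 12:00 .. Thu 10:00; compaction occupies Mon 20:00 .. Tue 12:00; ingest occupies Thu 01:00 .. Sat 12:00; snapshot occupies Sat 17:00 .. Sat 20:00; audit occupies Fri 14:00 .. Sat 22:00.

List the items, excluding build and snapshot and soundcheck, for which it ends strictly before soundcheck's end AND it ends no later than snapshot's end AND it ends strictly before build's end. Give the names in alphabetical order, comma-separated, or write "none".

Conditions: its end is strictly before soundcheck's end (X.end < Sat 21:00) AND its end is no later than snapshot's end (X.end <= Sat 20:00) AND its end is strictly before build's end (X.end < Thu 10:00).
audit: end Sat 22:00 < Sat 21:00? ✗; end Sat 22:00 <= Sat 20:00? ✗; end Sat 22:00 < Thu 10:00? ✗ → no.
compaction: end Tue 12:00 < Sat 21:00? ✓; end Tue 12:00 <= Sat 20:00? ✓; end Tue 12:00 < Thu 10:00? ✓ → yes.
demo: end Sat 02:00 < Sat 21:00? ✓; end Sat 02:00 <= Sat 20:00? ✓; end Sat 02:00 < Thu 10:00? ✗ → no.
deploy: end Sat 00:00 < Sat 21:00? ✓; end Sat 00:00 <= Sat 20:00? ✓; end Sat 00:00 < Thu 10:00? ✗ → no.
ingest: end Sat 12:00 < Sat 21:00? ✓; end Sat 12:00 <= Sat 20:00? ✓; end Sat 12:00 < Thu 10:00? ✗ → no.
lunch: end Fri 21:00 < Sat 21:00? ✓; end Fri 21:00 <= Sat 20:00? ✓; end Fri 21:00 < Thu 10:00? ✗ → no.
Result: compaction.

compaction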